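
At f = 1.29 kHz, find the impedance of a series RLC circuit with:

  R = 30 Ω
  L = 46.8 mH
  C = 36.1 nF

Step 1 — Angular frequency: ω = 2π·f = 2π·1290 = 8105 rad/s.
Step 2 — Component impedances:
  R: Z = R = 30 Ω
  L: Z = jωL = j·8105·0.0468 = 0 + j379.3 Ω
  C: Z = 1/(jωC) = -j/(ω·C) = 0 - j3418 Ω
Step 3 — Series combination: Z_total = R + L + C = 30 - j3038 Ω = 3038∠-89.4° Ω.

Z = 30 - j3038 Ω = 3038∠-89.4° Ω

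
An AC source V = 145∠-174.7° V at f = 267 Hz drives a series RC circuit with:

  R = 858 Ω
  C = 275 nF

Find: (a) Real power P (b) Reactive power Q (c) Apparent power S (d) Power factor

Step 1 — Angular frequency: ω = 2π·f = 2π·267 = 1678 rad/s.
Step 2 — Component impedances:
  R: Z = R = 858 Ω
  C: Z = 1/(jωC) = -j/(ω·C) = 0 - j2168 Ω
Step 3 — Series combination: Z_total = R + C = 858 - j2168 Ω = 2331∠-68.4° Ω.
Step 4 — Source phasor: V = 145∠-174.7° V = -144.4 - j13.39 V.
Step 5 — Current: I = V / Z = -0.01745 - j0.0597 A = 0.0622∠-106.3° A.
Step 6 — Complex power: S = V·I* = 3.319 - j8.386 VA.
Step 7 — Real power: P = Re(S) = 3.319 W.
Step 8 — Reactive power: Q = Im(S) = -8.386 VAR.
Step 9 — Apparent power: |S| = 9.019 VA.
Step 10 — Power factor: PF = P/|S| = 0.368 (leading).

(a) P = 3.319 W  (b) Q = -8.386 VAR  (c) S = 9.019 VA  (d) PF = 0.368 (leading)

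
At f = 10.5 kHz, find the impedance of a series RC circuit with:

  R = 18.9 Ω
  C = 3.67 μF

Step 1 — Angular frequency: ω = 2π·f = 2π·1.05e+04 = 6.597e+04 rad/s.
Step 2 — Component impedances:
  R: Z = R = 18.9 Ω
  C: Z = 1/(jωC) = -j/(ω·C) = 0 - j4.13 Ω
Step 3 — Series combination: Z_total = R + C = 18.9 - j4.13 Ω = 19.35∠-12.3° Ω.

Z = 18.9 - j4.13 Ω = 19.35∠-12.3° Ω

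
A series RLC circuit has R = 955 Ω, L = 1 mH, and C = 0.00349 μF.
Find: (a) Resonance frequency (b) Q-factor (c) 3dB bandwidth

Step 1 — Resonance condition Im(Z)=0 gives ω₀ = 1/√(LC).
Step 2 — ω₀ = 1/√(0.001·3.49e-09) = 5.353e+05 rad/s.
Step 3 — f₀ = ω₀/(2π) = 8.519e+04 Hz.
Step 4 — Series Q: Q = ω₀L/R = 5.353e+05·0.001/955 = 0.5605.
Step 5 — 3dB bandwidth: Δω = ω₀/Q = 9.55e+05 rad/s; BW = Δω/(2π) = 1.52e+05 Hz.

(a) f₀ = 8.519e+04 Hz  (b) Q = 0.5605  (c) BW = 1.52e+05 Hz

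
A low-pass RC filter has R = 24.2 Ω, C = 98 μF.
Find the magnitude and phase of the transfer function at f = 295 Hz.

Step 1 — Angular frequency: ω = 2π·295 = 1854 rad/s.
Step 2 — Transfer function: H(jω) = 1/(1 + jωRC).
Step 3 — Denominator: 1 + jωRC = 1 + j·1854·24.2·9.8e-05 = 1 + j4.396.
Step 4 — H = 0.0492 - j0.2163.
Step 5 — Magnitude: |H| = 0.2218 (-13.1 dB); phase: φ = -77.2°.

|H| = 0.2218 (-13.1 dB), φ = -77.2°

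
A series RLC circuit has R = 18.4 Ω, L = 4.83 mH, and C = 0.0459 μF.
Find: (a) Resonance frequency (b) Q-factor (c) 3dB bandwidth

Step 1 — Resonance: ω₀ = 1/√(LC) = 1/√(0.00483·4.59e-08) = 6.716e+04 rad/s.
Step 2 — f₀ = ω₀/(2π) = 1.069e+04 Hz.
Step 3 — Series Q: Q = ω₀L/R = 6.716e+04·0.00483/18.4 = 17.63.
Step 4 — Bandwidth: Δω = ω₀/Q = 3810 rad/s; BW = Δω/(2π) = 606.3 Hz.

(a) f₀ = 1.069e+04 Hz  (b) Q = 17.63  (c) BW = 606.3 Hz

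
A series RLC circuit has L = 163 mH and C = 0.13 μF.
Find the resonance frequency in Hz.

Step 1 — Resonance condition Im(Z)=0 gives ω₀ = 1/√(LC).
Step 2 — ω₀ = 1/√(0.163·1.3e-07) = 6870 rad/s.
Step 3 — f₀ = ω₀/(2π) = 1093 Hz.

f₀ = 1093 Hz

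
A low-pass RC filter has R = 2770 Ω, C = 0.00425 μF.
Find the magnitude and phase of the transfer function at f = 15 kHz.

Step 1 — Angular frequency: ω = 2π·1.5e+04 = 9.425e+04 rad/s.
Step 2 — Transfer function: H(jω) = 1/(1 + jωRC).
Step 3 — Denominator: 1 + jωRC = 1 + j·9.425e+04·2770·4.25e-09 = 1 + j1.11.
Step 4 — H = 0.4482 - j0.4973.
Step 5 — Magnitude: |H| = 0.6695 (-3.5 dB); phase: φ = -48.0°.

|H| = 0.6695 (-3.5 dB), φ = -48.0°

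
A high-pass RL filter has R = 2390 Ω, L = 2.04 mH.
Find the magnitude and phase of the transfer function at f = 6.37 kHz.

Step 1 — Angular frequency: ω = 2π·6370 = 4.002e+04 rad/s.
Step 2 — Transfer function: H(jω) = jωL/(R + jωL).
Step 3 — Numerator jωL = j·81.65; denominator R + jωL = 2390 + j81.65.
Step 4 — H = 0.001166 + j0.03412.
Step 5 — Magnitude: |H| = 0.03414 (-29.3 dB); phase: φ = 88.0°.

|H| = 0.03414 (-29.3 dB), φ = 88.0°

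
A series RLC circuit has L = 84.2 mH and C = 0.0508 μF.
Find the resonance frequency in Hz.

Step 1 — Resonance condition Im(Z)=0 gives ω₀ = 1/√(LC).
Step 2 — ω₀ = 1/√(0.0842·5.08e-08) = 1.529e+04 rad/s.
Step 3 — f₀ = ω₀/(2π) = 2434 Hz.

f₀ = 2434 Hz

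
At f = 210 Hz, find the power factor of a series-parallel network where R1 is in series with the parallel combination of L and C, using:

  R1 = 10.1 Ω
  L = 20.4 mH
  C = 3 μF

Step 1 — Angular frequency: ω = 2π·f = 2π·210 = 1319 rad/s.
Step 2 — Component impedances:
  R1: Z = R = 10.1 Ω
  L: Z = jωL = j·1319·0.0204 = 0 + j26.92 Ω
  C: Z = 1/(jωC) = -j/(ω·C) = 0 - j252.6 Ω
Step 3 — Parallel branch: L || C = 1/(1/L + 1/C) = 0 + j30.13 Ω.
Step 4 — Series with R1: Z_total = R1 + (L || C) = 10.1 + j30.13 Ω = 31.78∠71.5° Ω.
Step 5 — Power factor: PF = cos(φ) = Re(Z)/|Z| = 10.1/31.775 = 0.3179.
Step 6 — Type: Im(Z) = 30.13 ⇒ lagging (phase φ = 71.5°).

PF = 0.3179 (lagging, φ = 71.5°)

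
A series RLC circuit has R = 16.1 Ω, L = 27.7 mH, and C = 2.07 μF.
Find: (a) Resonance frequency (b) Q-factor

Step 1 — Resonance condition Im(Z)=0 gives ω₀ = 1/√(LC).
Step 2 — ω₀ = 1/√(0.0277·2.07e-06) = 4176 rad/s.
Step 3 — f₀ = ω₀/(2π) = 664.7 Hz.
Step 4 — Series Q: Q = ω₀L/R = 4176·0.0277/16.1 = 7.185.

(a) f₀ = 664.7 Hz  (b) Q = 7.185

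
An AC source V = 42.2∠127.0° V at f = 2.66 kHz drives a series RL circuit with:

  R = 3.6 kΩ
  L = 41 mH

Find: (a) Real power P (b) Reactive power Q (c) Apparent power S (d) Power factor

Step 1 — Angular frequency: ω = 2π·f = 2π·2660 = 1.671e+04 rad/s.
Step 2 — Component impedances:
  R: Z = R = 3600 Ω
  L: Z = jωL = j·1.671e+04·0.041 = 0 + j685.2 Ω
Step 3 — Series combination: Z_total = R + L = 3600 + j685.2 Ω = 3665∠10.8° Ω.
Step 4 — Source phasor: V = 42.2∠127.0° V = -25.4 + j33.7 V.
Step 5 — Current: I = V / Z = -0.005088 + j0.01033 A = 0.01152∠116.2° A.
Step 6 — Complex power: S = V·I* = 0.4774 + j0.09087 VA.
Step 7 — Real power: P = Re(S) = 0.4774 W.
Step 8 — Reactive power: Q = Im(S) = 0.09087 VAR.
Step 9 — Apparent power: |S| = 0.486 VA.
Step 10 — Power factor: PF = P/|S| = 0.9824 (lagging).

(a) P = 0.4774 W  (b) Q = 0.09087 VAR  (c) S = 0.486 VA  (d) PF = 0.9824 (lagging)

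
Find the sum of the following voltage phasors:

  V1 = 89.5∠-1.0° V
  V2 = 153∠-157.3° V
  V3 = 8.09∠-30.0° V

Step 1 — Convert each phasor to rectangular form:
  V1 = 89.5·(cos(-1.0°) + j·sin(-1.0°)) = 89.49 - j1.562 V
  V2 = 153·(cos(-157.3°) + j·sin(-157.3°)) = -141.1 - j59.04 V
  V3 = 8.09·(cos(-30.0°) + j·sin(-30.0°)) = 7.006 - j4.045 V
Step 2 — Sum components: V_total = -44.66 - j64.65 V.
Step 3 — Convert to polar: |V_total| = 78.57 V, ∠V_total = -124.6°.

V_total = 78.57∠-124.6° V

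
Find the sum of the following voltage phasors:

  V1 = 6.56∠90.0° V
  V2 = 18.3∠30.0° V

Step 1 — Convert each phasor to rectangular form:
  V1 = 6.56·(cos(90.0°) + j·sin(90.0°)) = 0 + j6.56 V
  V2 = 18.3·(cos(30.0°) + j·sin(30.0°)) = 15.85 + j9.15 V
Step 2 — Sum components: V_total = 15.85 + j15.71 V.
Step 3 — Convert to polar: |V_total| = 22.32 V, ∠V_total = 44.7°.

V_total = 22.32∠44.7° V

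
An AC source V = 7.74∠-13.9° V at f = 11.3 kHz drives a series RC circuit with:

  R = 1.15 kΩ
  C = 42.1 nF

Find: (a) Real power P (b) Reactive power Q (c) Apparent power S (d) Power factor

Step 1 — Angular frequency: ω = 2π·f = 2π·1.13e+04 = 7.1e+04 rad/s.
Step 2 — Component impedances:
  R: Z = R = 1150 Ω
  C: Z = 1/(jωC) = -j/(ω·C) = 0 - j334.5 Ω
Step 3 — Series combination: Z_total = R + C = 1150 - j334.5 Ω = 1198∠-16.2° Ω.
Step 4 — Source phasor: V = 7.74∠-13.9° V = 7.513 - j1.859 V.
Step 5 — Current: I = V / Z = 0.006457 + j0.0002616 A = 0.006463∠2.3° A.
Step 6 — Complex power: S = V·I* = 0.04803 - j0.01397 VA.
Step 7 — Real power: P = Re(S) = 0.04803 W.
Step 8 — Reactive power: Q = Im(S) = -0.01397 VAR.
Step 9 — Apparent power: |S| = 0.05002 VA.
Step 10 — Power factor: PF = P/|S| = 0.9602 (leading).

(a) P = 0.04803 W  (b) Q = -0.01397 VAR  (c) S = 0.05002 VA  (d) PF = 0.9602 (leading)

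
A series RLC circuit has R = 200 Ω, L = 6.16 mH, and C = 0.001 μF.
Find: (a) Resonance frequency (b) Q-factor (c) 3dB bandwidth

Step 1 — Resonance: ω₀ = 1/√(LC) = 1/√(0.00616·1e-09) = 4.029e+05 rad/s.
Step 2 — f₀ = ω₀/(2π) = 6.413e+04 Hz.
Step 3 — Series Q: Q = ω₀L/R = 4.029e+05·0.00616/200 = 12.41.
Step 4 — Bandwidth: Δω = ω₀/Q = 3.247e+04 rad/s; BW = Δω/(2π) = 5167 Hz.

(a) f₀ = 6.413e+04 Hz  (b) Q = 12.41  (c) BW = 5167 Hz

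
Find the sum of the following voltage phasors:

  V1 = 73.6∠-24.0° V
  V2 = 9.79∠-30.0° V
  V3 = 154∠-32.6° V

Step 1 — Convert each phasor to rectangular form:
  V1 = 73.6·(cos(-24.0°) + j·sin(-24.0°)) = 67.24 - j29.94 V
  V2 = 9.79·(cos(-30.0°) + j·sin(-30.0°)) = 8.478 - j4.895 V
  V3 = 154·(cos(-32.6°) + j·sin(-32.6°)) = 129.7 - j82.97 V
Step 2 — Sum components: V_total = 205.5 - j117.8 V.
Step 3 — Convert to polar: |V_total| = 236.8 V, ∠V_total = -29.8°.

V_total = 236.8∠-29.8° V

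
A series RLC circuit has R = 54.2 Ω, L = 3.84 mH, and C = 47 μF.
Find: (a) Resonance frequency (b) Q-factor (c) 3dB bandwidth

Step 1 — Resonance: ω₀ = 1/√(LC) = 1/√(0.00384·4.7e-05) = 2354 rad/s.
Step 2 — f₀ = ω₀/(2π) = 374.6 Hz.
Step 3 — Series Q: Q = ω₀L/R = 2354·0.00384/54.2 = 0.1668.
Step 4 — Bandwidth: Δω = ω₀/Q = 1.411e+04 rad/s; BW = Δω/(2π) = 2246 Hz.

(a) f₀ = 374.6 Hz  (b) Q = 0.1668  (c) BW = 2246 Hz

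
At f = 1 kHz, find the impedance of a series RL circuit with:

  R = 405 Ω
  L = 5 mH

Step 1 — Angular frequency: ω = 2π·f = 2π·1000 = 6283 rad/s.
Step 2 — Component impedances:
  R: Z = R = 405 Ω
  L: Z = jωL = j·6283·0.005 = 0 + j31.42 Ω
Step 3 — Series combination: Z_total = R + L = 405 + j31.42 Ω = 406.2∠4.4° Ω.

Z = 405 + j31.42 Ω = 406.2∠4.4° Ω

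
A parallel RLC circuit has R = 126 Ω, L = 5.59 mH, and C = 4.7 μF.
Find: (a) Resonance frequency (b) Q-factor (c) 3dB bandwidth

Step 1 — Resonance: ω₀ = 1/√(LC) = 1/√(0.00559·4.7e-06) = 6169 rad/s.
Step 2 — f₀ = ω₀/(2π) = 981.9 Hz.
Step 3 — Parallel Q: Q = R/(ω₀L) = 126/(6169·0.00559) = 3.654.
Step 4 — Bandwidth: Δω = ω₀/Q = 1689 rad/s; BW = Δω/(2π) = 268.8 Hz.

(a) f₀ = 981.9 Hz  (b) Q = 3.654  (c) BW = 268.8 Hz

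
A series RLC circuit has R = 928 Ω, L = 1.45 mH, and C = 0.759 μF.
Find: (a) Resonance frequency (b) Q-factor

Step 1 — Resonance condition Im(Z)=0 gives ω₀ = 1/√(LC).
Step 2 — ω₀ = 1/√(0.00145·7.59e-07) = 3.014e+04 rad/s.
Step 3 — f₀ = ω₀/(2π) = 4798 Hz.
Step 4 — Series Q: Q = ω₀L/R = 3.014e+04·0.00145/928 = 0.0471.

(a) f₀ = 4798 Hz  (b) Q = 0.0471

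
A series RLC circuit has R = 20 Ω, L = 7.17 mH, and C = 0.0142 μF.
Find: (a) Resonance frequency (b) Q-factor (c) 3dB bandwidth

Step 1 — Resonance: ω₀ = 1/√(LC) = 1/√(0.00717·1.42e-08) = 9.911e+04 rad/s.
Step 2 — f₀ = ω₀/(2π) = 1.577e+04 Hz.
Step 3 — Series Q: Q = ω₀L/R = 9.911e+04·0.00717/20 = 35.53.
Step 4 — Bandwidth: Δω = ω₀/Q = 2789 rad/s; BW = Δω/(2π) = 443.9 Hz.

(a) f₀ = 1.577e+04 Hz  (b) Q = 35.53  (c) BW = 443.9 Hz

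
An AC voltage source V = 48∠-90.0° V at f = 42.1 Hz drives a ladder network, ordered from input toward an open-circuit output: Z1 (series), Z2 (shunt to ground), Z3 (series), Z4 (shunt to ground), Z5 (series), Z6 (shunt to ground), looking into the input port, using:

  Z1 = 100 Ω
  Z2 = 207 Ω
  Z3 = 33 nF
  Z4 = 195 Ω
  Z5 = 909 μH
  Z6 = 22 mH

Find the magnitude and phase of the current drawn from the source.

Step 1 — Angular frequency: ω = 2π·f = 2π·42.1 = 264.5 rad/s.
Step 2 — Component impedances:
  Z1: Z = R = 100 Ω
  Z2: Z = R = 207 Ω
  Z3: Z = 1/(jωC) = -j/(ω·C) = 0 - j1.146e+05 Ω
  Z4: Z = R = 195 Ω
  Z5: Z = jωL = j·264.5·0.000909 = 0 + j0.2405 Ω
  Z6: Z = jωL = j·264.5·0.022 = 0 + j5.819 Ω
Step 3 — Ladder network (open output): work backward from the far end, alternating series and parallel combinations. Z_in = 307 - j0.3741 Ω = 307∠-0.1° Ω.
Step 4 — Source phasor: V = 48∠-90.0° V = 0 - j48 V.
Step 5 — Ohm's law: I = V / Z_total = (0 - j48) / (307 - j0.3741) = 0.0001905 - j0.1564 A.
Step 6 — Convert to polar: |I| = 0.1564 A, ∠I = -89.9°.

I = 0.1564∠-89.9° A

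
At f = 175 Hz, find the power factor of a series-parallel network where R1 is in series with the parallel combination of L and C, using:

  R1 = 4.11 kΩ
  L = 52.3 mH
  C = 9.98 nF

Step 1 — Angular frequency: ω = 2π·f = 2π·175 = 1100 rad/s.
Step 2 — Component impedances:
  R1: Z = R = 4110 Ω
  L: Z = jωL = j·1100·0.0523 = 0 + j57.51 Ω
  C: Z = 1/(jωC) = -j/(ω·C) = 0 - j9.113e+04 Ω
Step 3 — Parallel branch: L || C = 1/(1/L + 1/C) = 0 + j57.54 Ω.
Step 4 — Series with R1: Z_total = R1 + (L || C) = 4110 + j57.54 Ω = 4110∠0.8° Ω.
Step 5 — Power factor: PF = cos(φ) = Re(Z)/|Z| = 4110/4110.4 = 0.9999.
Step 6 — Type: Im(Z) = 57.54 ⇒ lagging (phase φ = 0.8°).

PF = 0.9999 (lagging, φ = 0.8°)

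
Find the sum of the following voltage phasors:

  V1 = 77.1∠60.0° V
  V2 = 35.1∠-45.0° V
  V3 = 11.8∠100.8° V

Step 1 — Convert each phasor to rectangular form:
  V1 = 77.1·(cos(60.0°) + j·sin(60.0°)) = 38.55 + j66.77 V
  V2 = 35.1·(cos(-45.0°) + j·sin(-45.0°)) = 24.82 - j24.82 V
  V3 = 11.8·(cos(100.8°) + j·sin(100.8°)) = -2.211 + j11.59 V
Step 2 — Sum components: V_total = 61.16 + j53.54 V.
Step 3 — Convert to polar: |V_total| = 81.28 V, ∠V_total = 41.2°.

V_total = 81.28∠41.2° V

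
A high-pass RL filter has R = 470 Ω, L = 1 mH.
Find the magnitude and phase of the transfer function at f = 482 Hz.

Step 1 — Angular frequency: ω = 2π·482 = 3028 rad/s.
Step 2 — Transfer function: H(jω) = jωL/(R + jωL).
Step 3 — Numerator jωL = j·3.028; denominator R + jωL = 470 + j3.028.
Step 4 — H = 4.152e-05 + j0.006443.
Step 5 — Magnitude: |H| = 0.006443 (-43.8 dB); phase: φ = 89.6°.

|H| = 0.006443 (-43.8 dB), φ = 89.6°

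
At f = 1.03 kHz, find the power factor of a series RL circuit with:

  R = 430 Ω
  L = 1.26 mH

Step 1 — Angular frequency: ω = 2π·f = 2π·1030 = 6472 rad/s.
Step 2 — Component impedances:
  R: Z = R = 430 Ω
  L: Z = jωL = j·6472·0.00126 = 0 + j8.154 Ω
Step 3 — Series combination: Z_total = R + L = 430 + j8.154 Ω = 430.1∠1.1° Ω.
Step 4 — Power factor: PF = cos(φ) = Re(Z)/|Z| = 430/430.1 = 0.9998.
Step 5 — Type: Im(Z) = 8.154 ⇒ lagging (phase φ = 1.1°).

PF = 0.9998 (lagging, φ = 1.1°)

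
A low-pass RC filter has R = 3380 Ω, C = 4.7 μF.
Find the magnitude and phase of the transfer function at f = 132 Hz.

Step 1 — Angular frequency: ω = 2π·132 = 829.4 rad/s.
Step 2 — Transfer function: H(jω) = 1/(1 + jωRC).
Step 3 — Denominator: 1 + jωRC = 1 + j·829.4·3380·4.7e-06 = 1 + j13.18.
Step 4 — H = 0.005728 - j0.07546.
Step 5 — Magnitude: |H| = 0.07568 (-22.4 dB); phase: φ = -85.7°.

|H| = 0.07568 (-22.4 dB), φ = -85.7°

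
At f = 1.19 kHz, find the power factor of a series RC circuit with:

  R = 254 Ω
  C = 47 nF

Step 1 — Angular frequency: ω = 2π·f = 2π·1190 = 7477 rad/s.
Step 2 — Component impedances:
  R: Z = R = 254 Ω
  C: Z = 1/(jωC) = -j/(ω·C) = 0 - j2846 Ω
Step 3 — Series combination: Z_total = R + C = 254 - j2846 Ω = 2857∠-84.9° Ω.
Step 4 — Power factor: PF = cos(φ) = Re(Z)/|Z| = 254/2856.9 = 0.08891.
Step 5 — Type: Im(Z) = -2846 ⇒ leading (phase φ = -84.9°).

PF = 0.08891 (leading, φ = -84.9°)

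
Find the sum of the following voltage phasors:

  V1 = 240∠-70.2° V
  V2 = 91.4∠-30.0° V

Step 1 — Convert each phasor to rectangular form:
  V1 = 240·(cos(-70.2°) + j·sin(-70.2°)) = 81.3 - j225.8 V
  V2 = 91.4·(cos(-30.0°) + j·sin(-30.0°)) = 79.15 - j45.7 V
Step 2 — Sum components: V_total = 160.5 - j271.5 V.
Step 3 — Convert to polar: |V_total| = 315.4 V, ∠V_total = -59.4°.

V_total = 315.4∠-59.4° V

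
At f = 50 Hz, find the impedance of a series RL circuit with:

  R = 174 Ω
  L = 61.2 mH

Step 1 — Angular frequency: ω = 2π·f = 2π·50 = 314.2 rad/s.
Step 2 — Component impedances:
  R: Z = R = 174 Ω
  L: Z = jωL = j·314.2·0.0612 = 0 + j19.23 Ω
Step 3 — Series combination: Z_total = R + L = 174 + j19.23 Ω = 175.1∠6.3° Ω.

Z = 174 + j19.23 Ω = 175.1∠6.3° Ω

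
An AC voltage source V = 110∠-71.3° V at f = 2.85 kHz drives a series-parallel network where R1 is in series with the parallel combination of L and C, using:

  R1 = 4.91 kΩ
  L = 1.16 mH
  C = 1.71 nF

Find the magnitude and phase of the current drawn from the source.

Step 1 — Angular frequency: ω = 2π·f = 2π·2850 = 1.791e+04 rad/s.
Step 2 — Component impedances:
  R1: Z = R = 4910 Ω
  L: Z = jωL = j·1.791e+04·0.00116 = 0 + j20.77 Ω
  C: Z = 1/(jωC) = -j/(ω·C) = 0 - j3.266e+04 Ω
Step 3 — Parallel branch: L || C = 1/(1/L + 1/C) = 0 + j20.79 Ω.
Step 4 — Series with R1: Z_total = R1 + (L || C) = 4910 + j20.79 Ω = 4910∠0.2° Ω.
Step 5 — Source phasor: V = 110∠-71.3° V = 35.27 - j104.2 V.
Step 6 — Ohm's law: I = V / Z_total = (35.27 - j104.2) / (4910 + j20.79) = 0.007093 - j0.02125 A.
Step 7 — Convert to polar: |I| = 0.0224 A, ∠I = -71.5°.

I = 0.0224∠-71.5° A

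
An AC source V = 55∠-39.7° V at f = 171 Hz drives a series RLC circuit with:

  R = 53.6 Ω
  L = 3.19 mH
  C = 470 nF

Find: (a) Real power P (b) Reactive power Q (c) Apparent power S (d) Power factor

Step 1 — Angular frequency: ω = 2π·f = 2π·171 = 1074 rad/s.
Step 2 — Component impedances:
  R: Z = R = 53.6 Ω
  L: Z = jωL = j·1074·0.00319 = 0 + j3.427 Ω
  C: Z = 1/(jωC) = -j/(ω·C) = 0 - j1980 Ω
Step 3 — Series combination: Z_total = R + L + C = 53.6 - j1977 Ω = 1978∠-88.4° Ω.
Step 4 — Source phasor: V = 55∠-39.7° V = 42.32 - j35.13 V.
Step 5 — Current: I = V / Z = 0.01834 + j0.02091 A = 0.02781∠48.7° A.
Step 6 — Complex power: S = V·I* = 0.04146 - j1.529 VA.
Step 7 — Real power: P = Re(S) = 0.04146 W.
Step 8 — Reactive power: Q = Im(S) = -1.529 VAR.
Step 9 — Apparent power: |S| = 1.53 VA.
Step 10 — Power factor: PF = P/|S| = 0.0271 (leading).

(a) P = 0.04146 W  (b) Q = -1.529 VAR  (c) S = 1.53 VA  (d) PF = 0.0271 (leading)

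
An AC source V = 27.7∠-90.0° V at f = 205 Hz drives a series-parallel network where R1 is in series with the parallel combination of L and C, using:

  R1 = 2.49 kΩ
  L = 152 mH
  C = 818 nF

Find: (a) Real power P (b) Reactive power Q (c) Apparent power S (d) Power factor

Step 1 — Angular frequency: ω = 2π·f = 2π·205 = 1288 rad/s.
Step 2 — Component impedances:
  R1: Z = R = 2490 Ω
  L: Z = jωL = j·1288·0.152 = 0 + j195.8 Ω
  C: Z = 1/(jωC) = -j/(ω·C) = 0 - j949.1 Ω
Step 3 — Parallel branch: L || C = 1/(1/L + 1/C) = 0 + j246.7 Ω.
Step 4 — Series with R1: Z_total = R1 + (L || C) = 2490 + j246.7 Ω = 2502∠5.7° Ω.
Step 5 — Source phasor: V = 27.7∠-90.0° V = 0 - j27.7 V.
Step 6 — Current: I = V / Z = -0.001091 - j0.01102 A = 0.01107∠-95.7° A.
Step 7 — Complex power: S = V·I* = 0.3052 + j0.03023 VA.
Step 8 — Real power: P = Re(S) = 0.3052 W.
Step 9 — Reactive power: Q = Im(S) = 0.03023 VAR.
Step 10 — Apparent power: |S| = 0.3066 VA.
Step 11 — Power factor: PF = P/|S| = 0.9951 (lagging).

(a) P = 0.3052 W  (b) Q = 0.03023 VAR  (c) S = 0.3066 VA  (d) PF = 0.9951 (lagging)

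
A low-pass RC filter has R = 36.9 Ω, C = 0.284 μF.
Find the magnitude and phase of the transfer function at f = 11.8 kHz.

Step 1 — Angular frequency: ω = 2π·1.18e+04 = 7.414e+04 rad/s.
Step 2 — Transfer function: H(jω) = 1/(1 + jωRC).
Step 3 — Denominator: 1 + jωRC = 1 + j·7.414e+04·36.9·2.84e-07 = 1 + j0.777.
Step 4 — H = 0.6236 - j0.4845.
Step 5 — Magnitude: |H| = 0.7897 (-2.1 dB); phase: φ = -37.8°.

|H| = 0.7897 (-2.1 dB), φ = -37.8°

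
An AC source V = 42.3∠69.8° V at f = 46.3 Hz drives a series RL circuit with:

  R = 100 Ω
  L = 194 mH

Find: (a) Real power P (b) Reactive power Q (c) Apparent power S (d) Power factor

Step 1 — Angular frequency: ω = 2π·f = 2π·46.3 = 290.9 rad/s.
Step 2 — Component impedances:
  R: Z = R = 100 Ω
  L: Z = jωL = j·290.9·0.194 = 0 + j56.44 Ω
Step 3 — Series combination: Z_total = R + L = 100 + j56.44 Ω = 114.8∠29.4° Ω.
Step 4 — Source phasor: V = 42.3∠69.8° V = 14.61 + j39.7 V.
Step 5 — Current: I = V / Z = 0.2807 + j0.2386 A = 0.3684∠40.4° A.
Step 6 — Complex power: S = V·I* = 13.57 + j7.659 VA.
Step 7 — Real power: P = Re(S) = 13.57 W.
Step 8 — Reactive power: Q = Im(S) = 7.659 VAR.
Step 9 — Apparent power: |S| = 15.58 VA.
Step 10 — Power factor: PF = P/|S| = 0.8709 (lagging).

(a) P = 13.57 W  (b) Q = 7.659 VAR  (c) S = 15.58 VA  (d) PF = 0.8709 (lagging)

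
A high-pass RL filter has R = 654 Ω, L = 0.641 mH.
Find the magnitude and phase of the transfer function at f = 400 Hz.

Step 1 — Angular frequency: ω = 2π·400 = 2513 rad/s.
Step 2 — Transfer function: H(jω) = jωL/(R + jωL).
Step 3 — Numerator jωL = j·1.611; denominator R + jωL = 654 + j1.611.
Step 4 — H = 6.068e-06 + j0.002463.
Step 5 — Magnitude: |H| = 0.002463 (-52.2 dB); phase: φ = 89.9°.

|H| = 0.002463 (-52.2 dB), φ = 89.9°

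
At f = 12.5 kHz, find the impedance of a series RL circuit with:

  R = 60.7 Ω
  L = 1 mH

Step 1 — Angular frequency: ω = 2π·f = 2π·1.25e+04 = 7.854e+04 rad/s.
Step 2 — Component impedances:
  R: Z = R = 60.7 Ω
  L: Z = jωL = j·7.854e+04·0.001 = 0 + j78.54 Ω
Step 3 — Series combination: Z_total = R + L = 60.7 + j78.54 Ω = 99.26∠52.3° Ω.

Z = 60.7 + j78.54 Ω = 99.26∠52.3° Ω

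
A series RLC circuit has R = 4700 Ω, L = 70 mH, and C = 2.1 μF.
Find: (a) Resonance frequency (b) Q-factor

Step 1 — Resonance condition Im(Z)=0 gives ω₀ = 1/√(LC).
Step 2 — ω₀ = 1/√(0.07·2.1e-06) = 2608 rad/s.
Step 3 — f₀ = ω₀/(2π) = 415.1 Hz.
Step 4 — Series Q: Q = ω₀L/R = 2608·0.07/4700 = 0.03885.

(a) f₀ = 415.1 Hz  (b) Q = 0.03885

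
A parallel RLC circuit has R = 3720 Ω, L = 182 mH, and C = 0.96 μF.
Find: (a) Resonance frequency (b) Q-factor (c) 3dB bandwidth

Step 1 — Resonance: ω₀ = 1/√(LC) = 1/√(0.182·9.6e-07) = 2392 rad/s.
Step 2 — f₀ = ω₀/(2π) = 380.8 Hz.
Step 3 — Parallel Q: Q = R/(ω₀L) = 3720/(2392·0.182) = 8.544.
Step 4 — Bandwidth: Δω = ω₀/Q = 280 rad/s; BW = Δω/(2π) = 44.57 Hz.

(a) f₀ = 380.8 Hz  (b) Q = 8.544  (c) BW = 44.57 Hz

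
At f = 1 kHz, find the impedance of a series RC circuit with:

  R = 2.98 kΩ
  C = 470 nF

Step 1 — Angular frequency: ω = 2π·f = 2π·1000 = 6283 rad/s.
Step 2 — Component impedances:
  R: Z = R = 2980 Ω
  C: Z = 1/(jωC) = -j/(ω·C) = 0 - j338.6 Ω
Step 3 — Series combination: Z_total = R + C = 2980 - j338.6 Ω = 2999∠-6.5° Ω.

Z = 2980 - j338.6 Ω = 2999∠-6.5° Ω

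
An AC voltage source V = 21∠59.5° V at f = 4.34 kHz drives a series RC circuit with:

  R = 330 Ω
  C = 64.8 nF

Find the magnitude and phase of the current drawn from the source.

Step 1 — Angular frequency: ω = 2π·f = 2π·4340 = 2.727e+04 rad/s.
Step 2 — Component impedances:
  R: Z = R = 330 Ω
  C: Z = 1/(jωC) = -j/(ω·C) = 0 - j565.9 Ω
Step 3 — Series combination: Z_total = R + C = 330 - j565.9 Ω = 655.1∠-59.8° Ω.
Step 4 — Source phasor: V = 21∠59.5° V = 10.66 + j18.09 V.
Step 5 — Ohm's law: I = V / Z_total = (10.66 + j18.09) / (330 - j565.9) = -0.01566 + j0.02797 A.
Step 6 — Convert to polar: |I| = 0.03206 A, ∠I = 119.3°.

I = 0.03206∠119.3° A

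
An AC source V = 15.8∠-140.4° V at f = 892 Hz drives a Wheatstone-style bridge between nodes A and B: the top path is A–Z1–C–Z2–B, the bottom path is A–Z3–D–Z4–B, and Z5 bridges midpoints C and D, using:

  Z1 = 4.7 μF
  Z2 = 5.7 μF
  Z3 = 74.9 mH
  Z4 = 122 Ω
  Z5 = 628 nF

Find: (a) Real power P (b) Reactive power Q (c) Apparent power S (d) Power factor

Step 1 — Angular frequency: ω = 2π·f = 2π·892 = 5605 rad/s.
Step 2 — Component impedances:
  Z1: Z = 1/(jωC) = -j/(ω·C) = 0 - j37.96 Ω
  Z2: Z = 1/(jωC) = -j/(ω·C) = 0 - j31.3 Ω
  Z3: Z = jωL = j·5605·0.0749 = 0 + j419.8 Ω
  Z4: Z = R = 122 Ω
  Z5: Z = 1/(jωC) = -j/(ω·C) = 0 - j284.1 Ω
Step 3 — Bridge requires nodal analysis (the Z5 bridge couples midpoints C and D, so the two paths cannot be reduced to a simple series/parallel combination). Setting node B to ground and injecting 1 A at node A, the 3-node admittance system at A, C, D solves to V_A = Z_AB = 0.5789 - j78.6 Ω = 78.6∠-89.6° Ω.
Step 4 — Source phasor: V = 15.8∠-140.4° V = -12.17 - j10.07 V.
Step 5 — Current: I = V / Z = 0.127 - j0.1558 A = 0.201∠-50.8° A.
Step 6 — Complex power: S = V·I* = 0.02339 - j3.176 VA.
Step 7 — Real power: P = Re(S) = 0.02339 W.
Step 8 — Reactive power: Q = Im(S) = -3.176 VAR.
Step 9 — Apparent power: |S| = 3.176 VA.
Step 10 — Power factor: PF = P/|S| = 0.007366 (leading).

(a) P = 0.02339 W  (b) Q = -3.176 VAR  (c) S = 3.176 VA  (d) PF = 0.007366 (leading)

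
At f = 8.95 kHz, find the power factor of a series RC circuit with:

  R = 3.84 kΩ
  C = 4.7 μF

Step 1 — Angular frequency: ω = 2π·f = 2π·8950 = 5.623e+04 rad/s.
Step 2 — Component impedances:
  R: Z = R = 3840 Ω
  C: Z = 1/(jωC) = -j/(ω·C) = 0 - j3.784 Ω
Step 3 — Series combination: Z_total = R + C = 3840 - j3.784 Ω = 3840∠-0.1° Ω.
Step 4 — Power factor: PF = cos(φ) = Re(Z)/|Z| = 3840/3840 = 1.
Step 5 — Type: Im(Z) = -3.784 ⇒ leading (phase φ = -0.1°).

PF = 1 (leading, φ = -0.1°)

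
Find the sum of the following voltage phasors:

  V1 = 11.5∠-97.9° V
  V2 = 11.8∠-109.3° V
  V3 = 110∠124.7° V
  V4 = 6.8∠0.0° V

Step 1 — Convert each phasor to rectangular form:
  V1 = 11.5·(cos(-97.9°) + j·sin(-97.9°)) = -1.581 - j11.39 V
  V2 = 11.8·(cos(-109.3°) + j·sin(-109.3°)) = -3.9 - j11.14 V
  V3 = 110·(cos(124.7°) + j·sin(124.7°)) = -62.62 + j90.44 V
  V4 = 6.8·(cos(0.0°) + j·sin(0.0°)) = 6.8 V
Step 2 — Sum components: V_total = -61.3 + j67.91 V.
Step 3 — Convert to polar: |V_total| = 91.48 V, ∠V_total = 132.1°.

V_total = 91.48∠132.1° V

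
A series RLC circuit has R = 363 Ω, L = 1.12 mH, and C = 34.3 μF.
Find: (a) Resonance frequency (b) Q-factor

Step 1 — Resonance condition Im(Z)=0 gives ω₀ = 1/√(LC).
Step 2 — ω₀ = 1/√(0.00112·3.43e-05) = 5102 rad/s.
Step 3 — f₀ = ω₀/(2π) = 812 Hz.
Step 4 — Series Q: Q = ω₀L/R = 5102·0.00112/363 = 0.01574.

(a) f₀ = 812 Hz  (b) Q = 0.01574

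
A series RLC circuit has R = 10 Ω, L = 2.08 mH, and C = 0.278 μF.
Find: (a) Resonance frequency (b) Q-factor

Step 1 — Resonance condition Im(Z)=0 gives ω₀ = 1/√(LC).
Step 2 — ω₀ = 1/√(0.00208·2.78e-07) = 4.159e+04 rad/s.
Step 3 — f₀ = ω₀/(2π) = 6619 Hz.
Step 4 — Series Q: Q = ω₀L/R = 4.159e+04·0.00208/10 = 8.65.

(a) f₀ = 6619 Hz  (b) Q = 8.65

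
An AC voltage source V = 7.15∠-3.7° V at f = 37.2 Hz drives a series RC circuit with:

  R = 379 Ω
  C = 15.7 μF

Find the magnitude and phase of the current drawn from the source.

Step 1 — Angular frequency: ω = 2π·f = 2π·37.2 = 233.7 rad/s.
Step 2 — Component impedances:
  R: Z = R = 379 Ω
  C: Z = 1/(jωC) = -j/(ω·C) = 0 - j272.5 Ω
Step 3 — Series combination: Z_total = R + C = 379 - j272.5 Ω = 466.8∠-35.7° Ω.
Step 4 — Source phasor: V = 7.15∠-3.7° V = 7.135 - j0.4614 V.
Step 5 — Ohm's law: I = V / Z_total = (7.135 - j0.4614) / (379 - j272.5) = 0.01299 + j0.008121 A.
Step 6 — Convert to polar: |I| = 0.01532 A, ∠I = 32.0°.

I = 0.01532∠32.0° A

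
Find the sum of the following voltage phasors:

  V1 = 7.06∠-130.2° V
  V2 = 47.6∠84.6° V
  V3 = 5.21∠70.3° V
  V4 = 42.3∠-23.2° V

Step 1 — Convert each phasor to rectangular form:
  V1 = 7.06·(cos(-130.2°) + j·sin(-130.2°)) = -4.557 - j5.392 V
  V2 = 47.6·(cos(84.6°) + j·sin(84.6°)) = 4.48 + j47.39 V
  V3 = 5.21·(cos(70.3°) + j·sin(70.3°)) = 1.756 + j4.905 V
  V4 = 42.3·(cos(-23.2°) + j·sin(-23.2°)) = 38.88 - j16.66 V
Step 2 — Sum components: V_total = 40.56 + j30.24 V.
Step 3 — Convert to polar: |V_total| = 50.59 V, ∠V_total = 36.7°.

V_total = 50.59∠36.7° V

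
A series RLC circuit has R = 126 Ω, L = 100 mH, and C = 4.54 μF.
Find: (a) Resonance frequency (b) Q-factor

Step 1 — Resonance condition Im(Z)=0 gives ω₀ = 1/√(LC).
Step 2 — ω₀ = 1/√(0.1·4.54e-06) = 1484 rad/s.
Step 3 — f₀ = ω₀/(2π) = 236.2 Hz.
Step 4 — Series Q: Q = ω₀L/R = 1484·0.1/126 = 1.178.

(a) f₀ = 236.2 Hz  (b) Q = 1.178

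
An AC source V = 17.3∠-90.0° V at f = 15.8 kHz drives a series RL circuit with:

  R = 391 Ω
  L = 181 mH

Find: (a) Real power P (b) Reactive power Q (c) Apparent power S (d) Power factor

Step 1 — Angular frequency: ω = 2π·f = 2π·1.58e+04 = 9.927e+04 rad/s.
Step 2 — Component impedances:
  R: Z = R = 391 Ω
  L: Z = jωL = j·9.927e+04·0.181 = 0 + j1.797e+04 Ω
Step 3 — Series combination: Z_total = R + L = 391 + j1.797e+04 Ω = 1.797e+04∠88.8° Ω.
Step 4 — Source phasor: V = 17.3∠-90.0° V = 0 - j17.3 V.
Step 5 — Current: I = V / Z = -0.0009623 - j2.094e-05 A = 0.0009626∠-178.8° A.
Step 6 — Complex power: S = V·I* = 0.0003623 + j0.01665 VA.
Step 7 — Real power: P = Re(S) = 0.0003623 W.
Step 8 — Reactive power: Q = Im(S) = 0.01665 VAR.
Step 9 — Apparent power: |S| = 0.01665 VA.
Step 10 — Power factor: PF = P/|S| = 0.02175 (lagging).

(a) P = 0.0003623 W  (b) Q = 0.01665 VAR  (c) S = 0.01665 VA  (d) PF = 0.02175 (lagging)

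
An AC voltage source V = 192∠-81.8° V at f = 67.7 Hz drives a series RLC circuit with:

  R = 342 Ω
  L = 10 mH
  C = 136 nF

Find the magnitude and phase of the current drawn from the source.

Step 1 — Angular frequency: ω = 2π·f = 2π·67.7 = 425.4 rad/s.
Step 2 — Component impedances:
  R: Z = R = 342 Ω
  L: Z = jωL = j·425.4·0.01 = 0 + j4.254 Ω
  C: Z = 1/(jωC) = -j/(ω·C) = 0 - j1.729e+04 Ω
Step 3 — Series combination: Z_total = R + L + C = 342 - j1.728e+04 Ω = 1.729e+04∠-88.9° Ω.
Step 4 — Source phasor: V = 192∠-81.8° V = 27.38 - j190 V.
Step 5 — Ohm's law: I = V / Z_total = (27.38 - j190) / (342 - j1.728e+04) = 0.01102 + j0.001366 A.
Step 6 — Convert to polar: |I| = 0.01111 A, ∠I = 7.1°.

I = 0.01111∠7.1° A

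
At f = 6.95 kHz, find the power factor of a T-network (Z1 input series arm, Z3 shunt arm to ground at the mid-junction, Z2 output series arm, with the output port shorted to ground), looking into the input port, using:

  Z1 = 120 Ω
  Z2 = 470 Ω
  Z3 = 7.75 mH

Step 1 — Angular frequency: ω = 2π·f = 2π·6950 = 4.367e+04 rad/s.
Step 2 — Component impedances:
  Z1: Z = R = 120 Ω
  Z2: Z = R = 470 Ω
  Z3: Z = jωL = j·4.367e+04·0.00775 = 0 + j338.4 Ω
Step 3 — With the output port shorted to ground, the output series arm Z2 runs from the junction to ground; the shunt arm Z3 also runs from the junction to ground. They appear in parallel: Z3 || Z2 = 160.5 + j222.9 Ω.
Step 4 — Series with input arm Z1: Z_in = Z1 + (Z3 || Z2) = 280.5 + j222.9 Ω = 358.2∠38.5° Ω.
Step 5 — Power factor: PF = cos(φ) = Re(Z)/|Z| = 280.48/358.25 = 0.7829.
Step 6 — Type: Im(Z) = 222.9 ⇒ lagging (phase φ = 38.5°).

PF = 0.7829 (lagging, φ = 38.5°)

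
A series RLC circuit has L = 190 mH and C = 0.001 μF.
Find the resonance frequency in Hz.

Step 1 — Resonance condition Im(Z)=0 gives ω₀ = 1/√(LC).
Step 2 — ω₀ = 1/√(0.19·1e-09) = 7.255e+04 rad/s.
Step 3 — f₀ = ω₀/(2π) = 1.155e+04 Hz.

f₀ = 1.155e+04 Hz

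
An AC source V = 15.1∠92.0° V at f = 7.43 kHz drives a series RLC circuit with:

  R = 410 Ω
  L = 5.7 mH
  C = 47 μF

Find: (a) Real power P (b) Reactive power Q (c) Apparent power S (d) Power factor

Step 1 — Angular frequency: ω = 2π·f = 2π·7430 = 4.668e+04 rad/s.
Step 2 — Component impedances:
  R: Z = R = 410 Ω
  L: Z = jωL = j·4.668e+04·0.0057 = 0 + j266.1 Ω
  C: Z = 1/(jωC) = -j/(ω·C) = 0 - j0.4558 Ω
Step 3 — Series combination: Z_total = R + L + C = 410 + j265.6 Ω = 488.5∠32.9° Ω.
Step 4 — Source phasor: V = 15.1∠92.0° V = -0.527 + j15.09 V.
Step 5 — Current: I = V / Z = 0.01589 + j0.02651 A = 0.03091∠59.1° A.
Step 6 — Complex power: S = V·I* = 0.3917 + j0.2538 VA.
Step 7 — Real power: P = Re(S) = 0.3917 W.
Step 8 — Reactive power: Q = Im(S) = 0.2538 VAR.
Step 9 — Apparent power: |S| = 0.4667 VA.
Step 10 — Power factor: PF = P/|S| = 0.8392 (lagging).

(a) P = 0.3917 W  (b) Q = 0.2538 VAR  (c) S = 0.4667 VA  (d) PF = 0.8392 (lagging)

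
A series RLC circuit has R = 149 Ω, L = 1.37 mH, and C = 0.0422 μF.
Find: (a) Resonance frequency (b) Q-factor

Step 1 — Resonance condition Im(Z)=0 gives ω₀ = 1/√(LC).
Step 2 — ω₀ = 1/√(0.00137·4.22e-08) = 1.315e+05 rad/s.
Step 3 — f₀ = ω₀/(2π) = 2.093e+04 Hz.
Step 4 — Series Q: Q = ω₀L/R = 1.315e+05·0.00137/149 = 1.209.

(a) f₀ = 2.093e+04 Hz  (b) Q = 1.209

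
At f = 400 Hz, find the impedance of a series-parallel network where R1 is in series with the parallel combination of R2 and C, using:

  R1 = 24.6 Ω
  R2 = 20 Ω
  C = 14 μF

Step 1 — Angular frequency: ω = 2π·f = 2π·400 = 2513 rad/s.
Step 2 — Component impedances:
  R1: Z = R = 24.6 Ω
  R2: Z = R = 20 Ω
  C: Z = 1/(jωC) = -j/(ω·C) = 0 - j28.42 Ω
Step 3 — Parallel branch: R2 || C = 1/(1/R2 + 1/C) = 13.38 - j9.413 Ω.
Step 4 — Series with R1: Z_total = R1 + (R2 || C) = 37.98 - j9.413 Ω = 39.13∠-13.9° Ω.

Z = 37.98 - j9.413 Ω = 39.13∠-13.9° Ω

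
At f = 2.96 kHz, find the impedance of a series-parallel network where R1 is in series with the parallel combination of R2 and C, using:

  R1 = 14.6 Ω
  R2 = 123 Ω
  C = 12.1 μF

Step 1 — Angular frequency: ω = 2π·f = 2π·2960 = 1.86e+04 rad/s.
Step 2 — Component impedances:
  R1: Z = R = 14.6 Ω
  R2: Z = R = 123 Ω
  C: Z = 1/(jωC) = -j/(ω·C) = 0 - j4.444 Ω
Step 3 — Parallel branch: R2 || C = 1/(1/R2 + 1/C) = 0.1603 - j4.438 Ω.
Step 4 — Series with R1: Z_total = R1 + (R2 || C) = 14.76 - j4.438 Ω = 15.41∠-16.7° Ω.

Z = 14.76 - j4.438 Ω = 15.41∠-16.7° Ω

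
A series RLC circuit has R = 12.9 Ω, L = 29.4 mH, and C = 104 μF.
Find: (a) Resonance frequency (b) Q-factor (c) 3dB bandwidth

Step 1 — Resonance condition Im(Z)=0 gives ω₀ = 1/√(LC).
Step 2 — ω₀ = 1/√(0.0294·0.000104) = 571.9 rad/s.
Step 3 — f₀ = ω₀/(2π) = 91.02 Hz.
Step 4 — Series Q: Q = ω₀L/R = 571.9·0.0294/12.9 = 1.303.
Step 5 — 3dB bandwidth: Δω = ω₀/Q = 438.8 rad/s; BW = Δω/(2π) = 69.83 Hz.

(a) f₀ = 91.02 Hz  (b) Q = 1.303  (c) BW = 69.83 Hz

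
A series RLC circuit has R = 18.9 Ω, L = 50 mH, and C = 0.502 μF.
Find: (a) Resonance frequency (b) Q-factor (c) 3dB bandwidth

Step 1 — Resonance: ω₀ = 1/√(LC) = 1/√(0.05·5.02e-07) = 6312 rad/s.
Step 2 — f₀ = ω₀/(2π) = 1005 Hz.
Step 3 — Series Q: Q = ω₀L/R = 6312·0.05/18.9 = 16.7.
Step 4 — Bandwidth: Δω = ω₀/Q = 378 rad/s; BW = Δω/(2π) = 60.16 Hz.

(a) f₀ = 1005 Hz  (b) Q = 16.7  (c) BW = 60.16 Hz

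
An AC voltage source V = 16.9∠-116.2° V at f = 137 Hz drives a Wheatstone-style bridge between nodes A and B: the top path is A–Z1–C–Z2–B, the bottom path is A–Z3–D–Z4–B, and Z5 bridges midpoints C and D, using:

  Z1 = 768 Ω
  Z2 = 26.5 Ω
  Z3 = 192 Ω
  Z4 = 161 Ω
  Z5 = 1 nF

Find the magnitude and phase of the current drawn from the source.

Step 1 — Angular frequency: ω = 2π·f = 2π·137 = 860.8 rad/s.
Step 2 — Component impedances:
  Z1: Z = R = 768 Ω
  Z2: Z = R = 26.5 Ω
  Z3: Z = R = 192 Ω
  Z4: Z = R = 161 Ω
  Z5: Z = 1/(jωC) = -j/(ω·C) = 0 - j1.162e+06 Ω
Step 3 — Bridge requires nodal analysis (the Z5 bridge couples midpoints C and D, so the two paths cannot be reduced to a simple series/parallel combination). Setting node B to ground and injecting 1 A at node A, the 3-node admittance system at A, C, D solves to V_A = Z_AB = 244.4 - j0.009189 Ω = 244.4∠-0.0° Ω.
Step 4 — Source phasor: V = 16.9∠-116.2° V = -7.461 - j15.16 V.
Step 5 — Ohm's law: I = V / Z_total = (-7.461 - j15.16) / (244.4 - j0.009189) = -0.03053 - j0.06204 A.
Step 6 — Convert to polar: |I| = 0.06915 A, ∠I = -116.2°.

I = 0.06915∠-116.2° A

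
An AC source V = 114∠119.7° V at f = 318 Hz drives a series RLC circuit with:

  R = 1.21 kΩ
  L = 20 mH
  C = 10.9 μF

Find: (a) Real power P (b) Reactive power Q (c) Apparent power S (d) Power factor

Step 1 — Angular frequency: ω = 2π·f = 2π·318 = 1998 rad/s.
Step 2 — Component impedances:
  R: Z = R = 1210 Ω
  L: Z = jωL = j·1998·0.02 = 0 + j39.96 Ω
  C: Z = 1/(jωC) = -j/(ω·C) = 0 - j45.92 Ω
Step 3 — Series combination: Z_total = R + L + C = 1210 - j5.955 Ω = 1210∠-0.3° Ω.
Step 4 — Source phasor: V = 114∠119.7° V = -56.48 + j99.02 V.
Step 5 — Current: I = V / Z = -0.04708 + j0.08161 A = 0.09421∠120.0° A.
Step 6 — Complex power: S = V·I* = 10.74 - j0.05286 VA.
Step 7 — Real power: P = Re(S) = 10.74 W.
Step 8 — Reactive power: Q = Im(S) = -0.05286 VAR.
Step 9 — Apparent power: |S| = 10.74 VA.
Step 10 — Power factor: PF = P/|S| = 1 (leading).

(a) P = 10.74 W  (b) Q = -0.05286 VAR  (c) S = 10.74 VA  (d) PF = 1 (leading)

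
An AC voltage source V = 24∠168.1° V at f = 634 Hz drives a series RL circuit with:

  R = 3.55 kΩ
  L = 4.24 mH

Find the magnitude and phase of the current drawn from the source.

Step 1 — Angular frequency: ω = 2π·f = 2π·634 = 3984 rad/s.
Step 2 — Component impedances:
  R: Z = R = 3550 Ω
  L: Z = jωL = j·3984·0.00424 = 0 + j16.89 Ω
Step 3 — Series combination: Z_total = R + L = 3550 + j16.89 Ω = 3550∠0.3° Ω.
Step 4 — Source phasor: V = 24∠168.1° V = -23.48 + j4.949 V.
Step 5 — Ohm's law: I = V / Z_total = (-23.48 + j4.949) / (3550 + j16.89) = -0.006608 + j0.001425 A.
Step 6 — Convert to polar: |I| = 0.00676 A, ∠I = 167.8°.

I = 0.00676∠167.8° A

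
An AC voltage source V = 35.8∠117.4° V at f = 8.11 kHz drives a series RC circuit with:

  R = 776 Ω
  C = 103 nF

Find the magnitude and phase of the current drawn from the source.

Step 1 — Angular frequency: ω = 2π·f = 2π·8110 = 5.096e+04 rad/s.
Step 2 — Component impedances:
  R: Z = R = 776 Ω
  C: Z = 1/(jωC) = -j/(ω·C) = 0 - j190.5 Ω
Step 3 — Series combination: Z_total = R + C = 776 - j190.5 Ω = 799∠-13.8° Ω.
Step 4 — Source phasor: V = 35.8∠117.4° V = -16.48 + j31.78 V.
Step 5 — Ohm's law: I = V / Z_total = (-16.48 + j31.78) / (776 - j190.5) = -0.02951 + j0.03371 A.
Step 6 — Convert to polar: |I| = 0.0448 A, ∠I = 131.2°.

I = 0.0448∠131.2° A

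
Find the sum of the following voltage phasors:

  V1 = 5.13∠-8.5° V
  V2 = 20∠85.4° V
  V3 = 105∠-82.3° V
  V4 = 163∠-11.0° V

Step 1 — Convert each phasor to rectangular form:
  V1 = 5.13·(cos(-8.5°) + j·sin(-8.5°)) = 5.074 - j0.7583 V
  V2 = 20·(cos(85.4°) + j·sin(85.4°)) = 1.604 + j19.94 V
  V3 = 105·(cos(-82.3°) + j·sin(-82.3°)) = 14.07 - j104.1 V
  V4 = 163·(cos(-11.0°) + j·sin(-11.0°)) = 160 - j31.1 V
Step 2 — Sum components: V_total = 180.8 - j116 V.
Step 3 — Convert to polar: |V_total| = 214.8 V, ∠V_total = -32.7°.

V_total = 214.8∠-32.7° V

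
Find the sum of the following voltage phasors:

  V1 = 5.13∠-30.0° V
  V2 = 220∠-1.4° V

Step 1 — Convert each phasor to rectangular form:
  V1 = 5.13·(cos(-30.0°) + j·sin(-30.0°)) = 4.443 - j2.565 V
  V2 = 220·(cos(-1.4°) + j·sin(-1.4°)) = 219.9 - j5.375 V
Step 2 — Sum components: V_total = 224.4 - j7.94 V.
Step 3 — Convert to polar: |V_total| = 224.5 V, ∠V_total = -2.0°.

V_total = 224.5∠-2.0° V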